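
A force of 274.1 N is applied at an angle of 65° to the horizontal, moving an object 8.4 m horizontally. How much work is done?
W = Fd cosθ = 274.1×8.4×cos(65°) = 973.05 J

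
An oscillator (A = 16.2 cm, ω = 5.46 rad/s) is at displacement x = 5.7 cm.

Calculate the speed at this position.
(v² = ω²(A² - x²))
v = ω√(A² − x²) = 5.46×√(0.162² − 0.057²) = 0.828 m/s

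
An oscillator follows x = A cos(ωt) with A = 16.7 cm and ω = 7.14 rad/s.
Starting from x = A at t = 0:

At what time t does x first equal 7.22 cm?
cos(ωt) = x/A = 7.22/16.7 = 0.4323
ωt = arccos(0.4323) = 1.124 rad
t = 1.124/7.14 = 0.1574 s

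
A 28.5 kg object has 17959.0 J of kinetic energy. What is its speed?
KE = ½mv² → v = √(2KE/m) = √(2×17959.0/28.5) = 35.5 m/s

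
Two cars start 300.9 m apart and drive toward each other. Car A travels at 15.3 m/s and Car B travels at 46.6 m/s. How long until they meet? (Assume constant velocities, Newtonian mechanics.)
Combined speed: v_combined = 15.3 + 46.6 = 61.9 m/s
Time to meet: t = d/61.9 = 300.9/61.9 = 4.86 s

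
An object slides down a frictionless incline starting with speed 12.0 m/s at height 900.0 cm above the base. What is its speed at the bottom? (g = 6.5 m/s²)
½mv₀² + mgh = ½mv² → v = √(v₀² + 2gh) = √(12² + 2×6.5×9) = 16.16 m/s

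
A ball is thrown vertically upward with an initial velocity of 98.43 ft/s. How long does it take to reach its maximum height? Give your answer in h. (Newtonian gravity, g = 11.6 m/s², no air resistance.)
t_up = v₀/g (with unit conversion) = 0.0007184 h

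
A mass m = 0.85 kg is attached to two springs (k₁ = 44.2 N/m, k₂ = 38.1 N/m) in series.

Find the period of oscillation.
k_eq = k₁k₂/(k₁+k₂) = 20.46 N/m
T = 2π√(m/k_eq) = 2π√(0.85/20.46) = 1.281 s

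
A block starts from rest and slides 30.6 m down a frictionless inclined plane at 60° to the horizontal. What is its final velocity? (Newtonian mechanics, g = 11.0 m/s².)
a = g sin(θ) = 11.0 × sin(60°) = 9.53 m/s²
v = √(2ad) = √(2 × 9.53 × 30.6) = 24.15 m/s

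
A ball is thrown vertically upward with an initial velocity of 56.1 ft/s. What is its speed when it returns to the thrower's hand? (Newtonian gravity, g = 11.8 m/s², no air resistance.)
By conservation of energy, the ball returns at the same speed = 56.1 ft/s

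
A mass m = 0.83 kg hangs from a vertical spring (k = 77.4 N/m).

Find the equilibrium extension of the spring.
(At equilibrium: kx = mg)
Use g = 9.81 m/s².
x_eq = mg/k = 0.83×9.81/77.4 = 0.1052 m = 10.52 cm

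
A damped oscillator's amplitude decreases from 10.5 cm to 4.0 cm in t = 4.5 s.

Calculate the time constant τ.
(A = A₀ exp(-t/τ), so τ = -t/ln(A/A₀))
A/A₀ = 4.0/10.5 = 0.381; ln(A/A₀) = -0.9651
τ = −t/ln(A/A₀) = −4.5/-0.9651 = 4.663 s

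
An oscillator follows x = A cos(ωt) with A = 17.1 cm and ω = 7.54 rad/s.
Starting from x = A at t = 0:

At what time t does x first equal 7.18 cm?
cos(ωt) = x/A = 7.18/17.1 = 0.4199
ωt = arccos(0.4199) = 1.137 rad
t = 1.137/7.54 = 0.1509 s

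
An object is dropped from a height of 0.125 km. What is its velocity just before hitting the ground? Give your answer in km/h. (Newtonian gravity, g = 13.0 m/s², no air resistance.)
v = √(2gh) (with unit conversion) = 205.2 km/h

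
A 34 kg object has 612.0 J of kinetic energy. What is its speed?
KE = ½mv² → v = √(2KE/m) = √(2×612.0/34) = 6.0 m/s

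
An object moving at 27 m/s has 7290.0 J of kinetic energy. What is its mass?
KE = ½mv² → m = 2KE/v² = 2×7290.0/27² = 20.0 kg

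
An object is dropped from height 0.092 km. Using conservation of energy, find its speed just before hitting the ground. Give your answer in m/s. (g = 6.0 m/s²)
mgh = ½mv² → v = √(2gh) = √(2×6.0×92) = 33.23 m/s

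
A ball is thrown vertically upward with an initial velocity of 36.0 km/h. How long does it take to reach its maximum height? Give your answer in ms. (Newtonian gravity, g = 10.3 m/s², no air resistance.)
t_up = v₀/g (with unit conversion) = 970.9 ms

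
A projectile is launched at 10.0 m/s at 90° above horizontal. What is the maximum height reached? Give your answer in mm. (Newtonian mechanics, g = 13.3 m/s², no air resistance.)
H = v₀²sin²(θ)/(2g) (with unit conversion) = 3759.0 mm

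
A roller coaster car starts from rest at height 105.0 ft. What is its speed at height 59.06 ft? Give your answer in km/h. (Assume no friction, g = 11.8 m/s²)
mgh₁ = ½mv₂² + mgh₂ → v₂ = √(2g(h₁−h₂)) = √(2×11.8×(32−18)) = 18.18 m/s = 65.44 km/h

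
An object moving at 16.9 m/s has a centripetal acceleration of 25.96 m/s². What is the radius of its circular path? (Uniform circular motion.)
r = v²/a_c = 16.9²/25.96 = 11.0 m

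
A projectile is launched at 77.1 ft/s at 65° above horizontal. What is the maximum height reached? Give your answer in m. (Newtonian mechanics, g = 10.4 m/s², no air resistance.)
H = v₀²sin²(θ)/(2g) (with unit conversion) = 21.81 m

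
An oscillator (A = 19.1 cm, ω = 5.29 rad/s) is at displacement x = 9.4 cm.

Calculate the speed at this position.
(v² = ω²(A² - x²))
v = ω√(A² − x²) = 5.29×√(0.191² − 0.094²) = 0.8796 m/s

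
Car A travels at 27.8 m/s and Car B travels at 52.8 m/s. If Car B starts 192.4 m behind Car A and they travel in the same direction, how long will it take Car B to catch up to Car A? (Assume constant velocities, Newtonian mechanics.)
Relative speed: v_rel = 52.8 - 27.8 = 25 m/s
Time to catch: t = d₀/v_rel = 192.4/25 = 7.7 s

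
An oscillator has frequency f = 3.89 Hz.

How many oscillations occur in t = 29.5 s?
n = f×t = 3.89×29.5 = 114.8 oscillations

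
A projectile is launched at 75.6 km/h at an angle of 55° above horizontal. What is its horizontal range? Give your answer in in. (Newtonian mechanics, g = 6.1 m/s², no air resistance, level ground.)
R = v₀² sin(2θ) / g (with unit conversion) = 2675.0 in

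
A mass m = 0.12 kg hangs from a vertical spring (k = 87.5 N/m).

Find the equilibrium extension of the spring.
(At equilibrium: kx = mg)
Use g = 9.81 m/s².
x_eq = mg/k = 0.12×9.81/87.5 = 0.01345 m = 1.345 cm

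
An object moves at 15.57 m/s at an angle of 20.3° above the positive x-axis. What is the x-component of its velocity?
vₓ = v cos(θ) = 15.57 × cos(20.3°) = 14.6 m/s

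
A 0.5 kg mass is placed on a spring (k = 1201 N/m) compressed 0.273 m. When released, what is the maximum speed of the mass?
½kx² = ½mv² → v = x√(k/m) = 0.273×√(1201/0.5) = 13.38 m/s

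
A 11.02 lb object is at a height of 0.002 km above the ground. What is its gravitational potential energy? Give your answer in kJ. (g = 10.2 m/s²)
PE = mgh = 4.999 kg × 10.2 m/s² × 2 m = 102 J = 0.102 kJ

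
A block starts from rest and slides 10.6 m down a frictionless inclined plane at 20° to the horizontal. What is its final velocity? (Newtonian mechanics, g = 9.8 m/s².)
a = g sin(θ) = 9.8 × sin(20°) = 3.35 m/s²
v = √(2ad) = √(2 × 3.35 × 10.6) = 8.43 m/s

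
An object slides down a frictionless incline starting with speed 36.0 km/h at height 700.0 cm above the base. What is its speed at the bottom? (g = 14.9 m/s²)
½mv₀² + mgh = ½mv² → v = √(v₀² + 2gh) = √(10² + 2×14.9×7) = 17.57 m/s = 63.24 km/h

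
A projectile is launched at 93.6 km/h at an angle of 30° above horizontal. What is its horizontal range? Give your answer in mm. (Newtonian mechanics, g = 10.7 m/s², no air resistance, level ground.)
R = v₀² sin(2θ) / g (with unit conversion) = 54710.0 mm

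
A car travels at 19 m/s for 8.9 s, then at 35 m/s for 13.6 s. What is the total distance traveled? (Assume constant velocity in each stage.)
d₁ = v₁t₁ = 19 × 8.9 = 169.1 m
d₂ = v₂t₂ = 35 × 13.6 = 476 m
d_total = 169.1 + 476 = 645.1 m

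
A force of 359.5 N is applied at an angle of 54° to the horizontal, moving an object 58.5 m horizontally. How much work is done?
W = Fd cosθ = 359.5×58.5×cos(54°) = 12362.0 J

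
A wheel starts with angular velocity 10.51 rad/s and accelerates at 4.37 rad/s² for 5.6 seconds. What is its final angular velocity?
ω = ω₀ + αt = 10.51 + 4.37 × 5.6 = 34.98 rad/s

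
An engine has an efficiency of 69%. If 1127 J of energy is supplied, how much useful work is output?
W_out = η × W_in = 0.69 × 1127 = 777.63 J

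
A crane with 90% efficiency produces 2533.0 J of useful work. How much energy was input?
W_in = W_out/η = 2533.0/0.9 = 2814.4 J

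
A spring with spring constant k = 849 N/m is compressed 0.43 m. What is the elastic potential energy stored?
PE = ½kx² = ½×849×0.43² = 78.49 J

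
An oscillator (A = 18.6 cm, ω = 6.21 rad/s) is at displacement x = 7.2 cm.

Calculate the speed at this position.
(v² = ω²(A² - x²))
v = ω√(A² − x²) = 6.21×√(0.186² − 0.072²) = 1.065 m/s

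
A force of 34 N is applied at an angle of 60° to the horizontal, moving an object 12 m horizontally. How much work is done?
W = Fd cosθ = 34×12×cos(60°) = 204.0 J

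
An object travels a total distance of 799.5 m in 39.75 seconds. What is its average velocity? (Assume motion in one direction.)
v_avg = Δd / Δt = 799.5 / 39.75 = 20.11 m/s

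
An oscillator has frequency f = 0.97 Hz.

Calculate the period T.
T = 1/f = 1/0.97 = 1.031 s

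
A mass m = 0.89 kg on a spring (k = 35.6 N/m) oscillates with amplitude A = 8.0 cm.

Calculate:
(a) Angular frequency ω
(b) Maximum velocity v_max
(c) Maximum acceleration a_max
ω = √(k/m) = √(35.6/0.89) = 6.325 rad/s
v_max = ωA = 6.325×0.08 = 0.506 m/s
a_max = ω²A = 6.325²×0.08 = 3.2 m/s²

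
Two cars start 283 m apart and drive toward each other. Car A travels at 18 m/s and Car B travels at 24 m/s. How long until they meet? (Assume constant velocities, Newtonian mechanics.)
Combined speed: v_combined = 18 + 24 = 42 m/s
Time to meet: t = d/42 = 283/42 = 6.74 s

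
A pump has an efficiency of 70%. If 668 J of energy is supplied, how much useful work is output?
W_out = η × W_in = 0.7 × 668 = 467.6 J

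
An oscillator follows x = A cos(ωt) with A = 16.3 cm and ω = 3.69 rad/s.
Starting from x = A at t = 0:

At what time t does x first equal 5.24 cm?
cos(ωt) = x/A = 5.24/16.3 = 0.3215
ωt = arccos(0.3215) = 1.244 rad
t = 1.244/3.69 = 0.337 s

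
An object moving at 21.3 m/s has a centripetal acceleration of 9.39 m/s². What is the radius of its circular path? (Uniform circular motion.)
r = v²/a_c = 21.3²/9.39 = 48.32 m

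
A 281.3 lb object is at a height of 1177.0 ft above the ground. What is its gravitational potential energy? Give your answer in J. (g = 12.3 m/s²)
PE = mgh = 127.6 kg × 12.3 m/s² × 358.7 m = 5.63e+05 J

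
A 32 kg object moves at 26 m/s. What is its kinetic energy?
KE = ½mv² = ½×32×26² = 10816.0 J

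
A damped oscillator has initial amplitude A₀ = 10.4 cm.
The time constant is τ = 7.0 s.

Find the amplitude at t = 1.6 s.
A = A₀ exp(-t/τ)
A = A₀ exp(−t/τ) = 10.4×exp(−1.6/7.0) = 8.275 cm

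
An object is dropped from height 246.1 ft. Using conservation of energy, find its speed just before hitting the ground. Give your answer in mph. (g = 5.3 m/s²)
mgh = ½mv² → v = √(2gh) = √(2×5.3×75.01) = 28.2 m/s = 63.08 mph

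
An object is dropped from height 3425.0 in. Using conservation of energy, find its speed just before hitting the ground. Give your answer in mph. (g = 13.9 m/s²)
mgh = ½mv² → v = √(2gh) = √(2×13.9×86.99) = 49.18 m/s = 110.0 mph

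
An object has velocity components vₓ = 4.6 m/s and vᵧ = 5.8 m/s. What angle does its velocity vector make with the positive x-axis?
θ = arctan(vᵧ/vₓ) = arctan(5.8/4.6) = 51.58°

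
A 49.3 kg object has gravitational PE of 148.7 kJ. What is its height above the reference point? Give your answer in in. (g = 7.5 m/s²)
PE = mgh → h = PE/(mg) = 1.487e+05 J / (49.3 kg × 7.5 m/s²) = 402.2 m = 15830.0 in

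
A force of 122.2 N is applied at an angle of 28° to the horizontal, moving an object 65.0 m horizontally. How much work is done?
W = Fd cosθ = 122.2×65.0×cos(28°) = 7013.3 J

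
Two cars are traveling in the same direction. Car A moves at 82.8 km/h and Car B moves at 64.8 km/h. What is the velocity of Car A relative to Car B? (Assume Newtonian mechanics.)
v_rel = v_A - v_B = 82.8 - 64.8 = 18.0 km/h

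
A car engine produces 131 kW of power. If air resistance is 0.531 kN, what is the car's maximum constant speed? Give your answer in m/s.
P = Fv → v = P/F = 131000 W / 531 N = 246.7 m/s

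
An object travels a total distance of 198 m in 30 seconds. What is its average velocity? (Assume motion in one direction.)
v_avg = Δd / Δt = 198 / 30 = 6.6 m/s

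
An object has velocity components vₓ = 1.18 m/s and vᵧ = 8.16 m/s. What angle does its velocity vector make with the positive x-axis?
θ = arctan(vᵧ/vₓ) = arctan(8.16/1.18) = 81.77°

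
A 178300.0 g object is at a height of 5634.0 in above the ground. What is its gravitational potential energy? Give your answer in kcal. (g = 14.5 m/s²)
PE = mgh = 178.3 kg × 14.5 m/s² × 143.1 m = 3.7e+05 J = 88.43 kcal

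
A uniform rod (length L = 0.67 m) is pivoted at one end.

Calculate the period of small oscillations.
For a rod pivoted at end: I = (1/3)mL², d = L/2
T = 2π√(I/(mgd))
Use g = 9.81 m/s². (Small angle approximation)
I/m = (1/3)L² = 0.1496 m²; d = L/2 = 0.335 m
T = 2π√(I/(mgd)) = 2π√(0.1496/(9.81×0.335)) = 1.341 s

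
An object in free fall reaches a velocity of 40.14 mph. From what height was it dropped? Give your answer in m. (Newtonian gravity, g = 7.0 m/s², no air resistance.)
h = v²/(2g) (with unit conversion) = 23.0 m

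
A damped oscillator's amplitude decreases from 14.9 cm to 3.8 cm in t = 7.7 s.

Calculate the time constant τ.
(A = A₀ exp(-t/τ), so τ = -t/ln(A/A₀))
A/A₀ = 3.8/14.9 = 0.255; ln(A/A₀) = -1.366
τ = −t/ln(A/A₀) = −7.7/-1.366 = 5.635 s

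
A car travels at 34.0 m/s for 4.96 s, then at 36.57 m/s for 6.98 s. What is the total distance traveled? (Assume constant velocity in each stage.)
d₁ = v₁t₁ = 34.0 × 4.96 = 168.64 m
d₂ = v₂t₂ = 36.57 × 6.98 = 255.259 m
d_total = 168.64 + 255.259 = 423.9 m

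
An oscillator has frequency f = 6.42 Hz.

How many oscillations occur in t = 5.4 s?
n = f×t = 6.42×5.4 = 34.67 oscillations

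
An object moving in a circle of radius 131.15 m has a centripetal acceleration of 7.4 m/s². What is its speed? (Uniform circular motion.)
v = √(a_c × r) = √(7.4 × 131.15) = 31.15 m/s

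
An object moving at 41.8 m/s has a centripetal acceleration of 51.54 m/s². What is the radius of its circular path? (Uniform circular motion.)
r = v²/a_c = 41.8²/51.54 = 33.9 m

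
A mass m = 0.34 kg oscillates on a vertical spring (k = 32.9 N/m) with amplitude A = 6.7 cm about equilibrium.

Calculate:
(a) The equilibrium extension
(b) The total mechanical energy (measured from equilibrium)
x_eq = mg/k = 0.34×9.81/32.9 = 0.1014 m = 10.14 cm
E = ½kA² = ½×32.9×(0.067)² = 0.07384 J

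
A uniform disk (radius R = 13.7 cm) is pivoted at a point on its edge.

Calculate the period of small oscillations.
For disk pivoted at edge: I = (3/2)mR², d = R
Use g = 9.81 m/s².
I/m = (3/2)R² = 0.02815 m²; d = R = 0.137 m
T = 2π√((3/2)R²/(gR)) = 2π√(3R/(2g)) = 0.9094 s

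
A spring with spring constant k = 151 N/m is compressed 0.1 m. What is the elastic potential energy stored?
PE = ½kx² = ½×151×0.1² = 0.755 J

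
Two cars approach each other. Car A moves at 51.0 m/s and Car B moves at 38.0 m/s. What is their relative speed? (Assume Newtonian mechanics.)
v_rel = v_A + v_B = 51.0 + 38.0 = 89.0 m/s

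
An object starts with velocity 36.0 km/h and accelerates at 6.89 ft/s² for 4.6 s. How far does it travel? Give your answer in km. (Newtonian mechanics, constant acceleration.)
d = v₀t + ½at² (with unit conversion) = 0.06822 km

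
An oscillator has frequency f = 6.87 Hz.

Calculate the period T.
T = 1/f = 1/6.87 = 0.1456 s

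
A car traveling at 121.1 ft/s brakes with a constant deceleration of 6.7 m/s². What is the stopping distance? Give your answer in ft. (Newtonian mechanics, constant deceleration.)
d = v₀² / (2a) (with unit conversion) = 333.6 ft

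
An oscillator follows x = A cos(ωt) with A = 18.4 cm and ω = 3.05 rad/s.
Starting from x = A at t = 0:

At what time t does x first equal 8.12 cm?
cos(ωt) = x/A = 8.12/18.4 = 0.4413
ωt = arccos(0.4413) = 1.114 rad
t = 1.114/3.05 = 0.3652 s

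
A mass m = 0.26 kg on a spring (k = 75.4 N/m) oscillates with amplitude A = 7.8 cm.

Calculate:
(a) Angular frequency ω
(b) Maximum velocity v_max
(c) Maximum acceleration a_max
ω = √(k/m) = √(75.4/0.26) = 17.03 rad/s
v_max = ωA = 17.03×0.078 = 1.328 m/s
a_max = ω²A = 17.03²×0.078 = 22.62 m/s²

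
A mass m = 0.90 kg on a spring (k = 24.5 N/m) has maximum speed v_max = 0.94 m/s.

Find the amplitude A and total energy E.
½mv²_max = ½kA² → A = v_max√(m/k) = 0.94×√(0.9/24.5) = 0.1802 m = 18.02 cm
E = ½mv²_max = ½×0.9×0.94² = 0.3976 J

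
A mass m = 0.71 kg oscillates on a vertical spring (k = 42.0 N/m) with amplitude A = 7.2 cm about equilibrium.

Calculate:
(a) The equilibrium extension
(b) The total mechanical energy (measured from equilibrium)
x_eq = mg/k = 0.71×9.81/42.0 = 0.1658 m = 16.58 cm
E = ½kA² = ½×42.0×(0.072)² = 0.1089 J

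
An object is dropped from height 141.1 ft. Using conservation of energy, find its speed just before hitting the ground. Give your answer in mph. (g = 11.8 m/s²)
mgh = ½mv² → v = √(2gh) = √(2×11.8×43.01) = 31.86 m/s = 71.27 mph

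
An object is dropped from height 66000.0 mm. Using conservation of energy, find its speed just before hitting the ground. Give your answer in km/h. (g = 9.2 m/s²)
mgh = ½mv² → v = √(2gh) = √(2×9.2×66) = 34.85 m/s = 125.5 km/h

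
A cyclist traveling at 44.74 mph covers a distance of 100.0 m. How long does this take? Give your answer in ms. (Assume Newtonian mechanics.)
t = d/v (with unit conversion) = 5000.0 ms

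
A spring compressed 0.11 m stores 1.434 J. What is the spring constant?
PE = ½kx² → k = 2PE/x² = 2×1.434/0.11² = 237.0 N/m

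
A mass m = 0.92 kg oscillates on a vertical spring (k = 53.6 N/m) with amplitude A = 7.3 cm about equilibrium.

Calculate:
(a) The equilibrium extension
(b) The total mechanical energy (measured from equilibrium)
x_eq = mg/k = 0.92×9.81/53.6 = 0.1684 m = 16.84 cm
E = ½kA² = ½×53.6×(0.073)² = 0.1428 J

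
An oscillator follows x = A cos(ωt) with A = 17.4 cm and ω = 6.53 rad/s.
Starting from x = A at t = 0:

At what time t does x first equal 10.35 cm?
cos(ωt) = x/A = 10.35/17.4 = 0.5948
ωt = arccos(0.5948) = 0.9337 rad
t = 0.9337/6.53 = 0.143 s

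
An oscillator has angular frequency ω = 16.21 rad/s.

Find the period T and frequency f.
T = 2π/ω = 2π/16.21 = 0.3876 s; f = ω/2π = 2.58 Hz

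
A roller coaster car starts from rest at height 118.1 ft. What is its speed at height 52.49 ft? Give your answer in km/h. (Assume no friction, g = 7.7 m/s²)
mgh₁ = ½mv₂² + mgh₂ → v₂ = √(2g(h₁−h₂)) = √(2×7.7×(36−16)) = 17.55 m/s = 63.18 km/h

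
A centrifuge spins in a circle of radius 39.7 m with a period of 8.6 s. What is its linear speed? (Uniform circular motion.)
v = 2πr/T = 2π×39.7/8.6 = 29.0 m/s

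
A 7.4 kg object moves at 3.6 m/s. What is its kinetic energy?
KE = ½mv² = ½×7.4×3.6² = 47.952 J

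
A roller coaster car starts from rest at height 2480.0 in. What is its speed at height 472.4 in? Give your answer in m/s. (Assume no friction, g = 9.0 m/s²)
mgh₁ = ½mv₂² + mgh₂ → v₂ = √(2g(h₁−h₂)) = √(2×9.0×(62.99−12)) = 30.3 m/s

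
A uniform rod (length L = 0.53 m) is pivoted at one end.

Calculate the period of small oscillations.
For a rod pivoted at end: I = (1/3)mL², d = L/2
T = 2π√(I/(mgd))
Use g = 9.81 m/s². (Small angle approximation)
I/m = (1/3)L² = 0.09363 m²; d = L/2 = 0.265 m
T = 2π√(I/(mgd)) = 2π√(0.09363/(9.81×0.265)) = 1.192 s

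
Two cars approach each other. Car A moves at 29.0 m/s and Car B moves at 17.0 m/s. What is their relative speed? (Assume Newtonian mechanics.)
v_rel = v_A + v_B = 29.0 + 17.0 = 46.0 m/s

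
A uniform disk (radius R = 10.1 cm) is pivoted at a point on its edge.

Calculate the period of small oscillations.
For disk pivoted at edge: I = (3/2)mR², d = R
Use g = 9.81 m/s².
I/m = (3/2)R² = 0.0153 m²; d = R = 0.101 m
T = 2π√((3/2)R²/(gR)) = 2π√(3R/(2g)) = 0.7808 s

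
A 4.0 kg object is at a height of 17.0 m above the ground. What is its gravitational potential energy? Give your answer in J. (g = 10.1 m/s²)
PE = mgh = 4 kg × 10.1 m/s² × 17 m = 686.8 J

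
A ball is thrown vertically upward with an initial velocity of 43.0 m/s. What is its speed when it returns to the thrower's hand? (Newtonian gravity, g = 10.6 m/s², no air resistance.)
By conservation of energy, the ball returns at the same speed = 43.0 m/s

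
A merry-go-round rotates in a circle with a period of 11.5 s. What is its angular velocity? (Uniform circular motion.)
ω = 2π/T = 2π/11.5 = 0.5464 rad/s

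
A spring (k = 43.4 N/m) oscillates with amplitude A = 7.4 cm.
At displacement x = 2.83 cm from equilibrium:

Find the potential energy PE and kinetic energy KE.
E_total = ½kA² = ½×43.4×(0.074)² = 0.1188 J
PE = ½kx² = ½×43.4×(0.0283)² = 0.01738 J
KE = E_total − PE = 0.1014 J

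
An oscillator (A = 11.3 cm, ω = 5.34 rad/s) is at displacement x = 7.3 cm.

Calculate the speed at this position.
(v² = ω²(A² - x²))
v = ω√(A² − x²) = 5.34×√(0.113² − 0.073²) = 0.4606 m/s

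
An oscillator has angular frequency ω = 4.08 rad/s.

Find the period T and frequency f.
T = 2π/ω = 2π/4.08 = 1.54 s; f = ω/2π = 0.6494 Hz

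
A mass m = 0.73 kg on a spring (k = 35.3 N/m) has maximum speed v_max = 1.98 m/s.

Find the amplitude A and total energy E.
½mv²_max = ½kA² → A = v_max√(m/k) = 1.98×√(0.73/35.3) = 0.2847 m = 28.47 cm
E = ½mv²_max = ½×0.73×1.98² = 1.431 J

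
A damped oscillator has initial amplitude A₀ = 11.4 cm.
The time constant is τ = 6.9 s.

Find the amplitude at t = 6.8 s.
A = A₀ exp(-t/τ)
A = A₀ exp(−t/τ) = 11.4×exp(−6.8/6.9) = 4.255 cm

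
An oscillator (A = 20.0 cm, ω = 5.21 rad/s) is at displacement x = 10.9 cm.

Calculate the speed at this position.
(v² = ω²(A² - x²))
v = ω√(A² − x²) = 5.21×√(0.2² − 0.109²) = 0.8737 m/s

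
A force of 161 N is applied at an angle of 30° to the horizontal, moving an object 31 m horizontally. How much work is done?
W = Fd cosθ = 161×31×cos(30°) = 4322.3 J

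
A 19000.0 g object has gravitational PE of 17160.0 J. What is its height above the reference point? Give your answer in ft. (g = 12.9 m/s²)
PE = mgh → h = PE/(mg) = 1.716e+04 J / (19 kg × 12.9 m/s²) = 70.01 m = 229.7 ft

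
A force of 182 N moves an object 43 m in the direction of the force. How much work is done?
W = Fd = 182×43 = 7826.0 J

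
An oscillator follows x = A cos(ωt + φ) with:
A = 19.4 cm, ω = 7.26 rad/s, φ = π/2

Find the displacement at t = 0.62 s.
x = A cos(ωt + φ) = 19.4×cos(7.26×0.62 + π/2) = 18.97 cm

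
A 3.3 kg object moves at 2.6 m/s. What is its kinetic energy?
KE = ½mv² = ½×3.3×2.6² = 11.154 J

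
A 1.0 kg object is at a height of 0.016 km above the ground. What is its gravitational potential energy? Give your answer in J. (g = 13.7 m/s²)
PE = mgh = 1 kg × 13.7 m/s² × 16 m = 219.2 J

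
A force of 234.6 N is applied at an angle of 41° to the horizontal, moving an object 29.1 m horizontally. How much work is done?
W = Fd cosθ = 234.6×29.1×cos(41°) = 5152.3 J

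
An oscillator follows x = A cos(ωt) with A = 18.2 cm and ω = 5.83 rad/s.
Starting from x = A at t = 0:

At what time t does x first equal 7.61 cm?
cos(ωt) = x/A = 7.61/18.2 = 0.4181
ωt = arccos(0.4181) = 1.139 rad
t = 1.139/5.83 = 0.1954 s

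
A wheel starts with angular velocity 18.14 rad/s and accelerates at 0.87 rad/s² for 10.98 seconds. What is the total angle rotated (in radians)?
θ = ω₀t + ½αt² = 18.14×10.98 + ½×0.87×10.98² = 251.62 rad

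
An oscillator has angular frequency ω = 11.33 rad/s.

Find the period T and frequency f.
T = 2π/ω = 2π/11.33 = 0.5546 s; f = ω/2π = 1.803 Hz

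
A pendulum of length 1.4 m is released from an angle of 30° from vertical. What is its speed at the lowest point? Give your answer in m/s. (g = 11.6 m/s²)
h = L(1 − cosθ) = 1.4×(1 − cos30°) = 0.1876 m
v = √(2gh) = √(2×11.6×0.1876) = 2.086 m/s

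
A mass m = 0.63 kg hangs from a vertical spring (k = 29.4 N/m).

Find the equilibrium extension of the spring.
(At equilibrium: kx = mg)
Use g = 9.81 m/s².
x_eq = mg/k = 0.63×9.81/29.4 = 0.2102 m = 21.02 cm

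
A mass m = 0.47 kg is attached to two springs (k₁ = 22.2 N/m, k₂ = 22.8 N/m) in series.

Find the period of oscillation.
k_eq = k₁k₂/(k₁+k₂) = 11.25 N/m
T = 2π√(m/k_eq) = 2π√(0.47/11.25) = 1.284 s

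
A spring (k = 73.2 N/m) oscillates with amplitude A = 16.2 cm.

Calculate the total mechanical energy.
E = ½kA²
E = ½kA² = ½×73.2×(0.162)² = 0.9605 J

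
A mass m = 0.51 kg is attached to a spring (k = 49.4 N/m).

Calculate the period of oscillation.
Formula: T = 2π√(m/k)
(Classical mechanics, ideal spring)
T = 2π√(m/k) = 2π√(0.51/49.4) = 0.6384 s; f = 1/T = 1.566 Hz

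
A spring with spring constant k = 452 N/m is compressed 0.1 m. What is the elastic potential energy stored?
PE = ½kx² = ½×452×0.1² = 2.26 J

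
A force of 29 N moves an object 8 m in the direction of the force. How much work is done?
W = Fd = 29×8 = 232.0 J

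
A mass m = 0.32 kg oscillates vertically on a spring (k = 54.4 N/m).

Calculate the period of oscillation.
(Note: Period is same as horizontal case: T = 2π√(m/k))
T = 2π√(m/k) = 2π√(0.32/54.4) = 0.4819 s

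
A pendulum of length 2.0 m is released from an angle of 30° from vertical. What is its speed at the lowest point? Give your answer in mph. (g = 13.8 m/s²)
h = L(1 − cosθ) = 2.0×(1 − cos30°) = 0.2679 m
v = √(2gh) = √(2×13.8×0.2679) = 2.719 m/s = 6.083 mph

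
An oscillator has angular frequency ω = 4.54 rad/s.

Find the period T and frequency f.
T = 2π/ω = 2π/4.54 = 1.384 s; f = ω/2π = 0.7226 Hz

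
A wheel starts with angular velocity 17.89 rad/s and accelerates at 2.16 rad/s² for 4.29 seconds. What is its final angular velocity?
ω = ω₀ + αt = 17.89 + 2.16 × 4.29 = 27.16 rad/s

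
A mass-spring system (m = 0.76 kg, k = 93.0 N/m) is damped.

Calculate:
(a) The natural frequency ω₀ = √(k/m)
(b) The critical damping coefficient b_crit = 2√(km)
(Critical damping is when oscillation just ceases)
ω₀ = √(k/m) = √(93.0/0.76) = 11.06 rad/s
b_crit = 2√(km) = 2√(93.0×0.76) = 16.81 kg/s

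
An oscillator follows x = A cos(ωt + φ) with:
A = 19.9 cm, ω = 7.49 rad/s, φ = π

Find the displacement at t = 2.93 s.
x = A cos(ωt + φ) = 19.9×cos(7.49×2.93 + π) = 19.88 cm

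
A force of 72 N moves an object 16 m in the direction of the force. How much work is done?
W = Fd = 72×16 = 1152.0 J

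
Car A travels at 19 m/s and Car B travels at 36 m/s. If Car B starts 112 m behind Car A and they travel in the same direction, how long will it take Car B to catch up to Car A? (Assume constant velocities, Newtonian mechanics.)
Relative speed: v_rel = 36 - 19 = 17 m/s
Time to catch: t = d₀/v_rel = 112/17 = 6.59 s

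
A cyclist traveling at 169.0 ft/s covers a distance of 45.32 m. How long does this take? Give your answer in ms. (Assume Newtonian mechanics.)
t = d/v (with unit conversion) = 879.8 ms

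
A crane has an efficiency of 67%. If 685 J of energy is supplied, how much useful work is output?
W_out = η × W_in = 0.67 × 685 = 458.95 J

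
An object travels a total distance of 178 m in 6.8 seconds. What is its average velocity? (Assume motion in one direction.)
v_avg = Δd / Δt = 178 / 6.8 = 26.18 m/s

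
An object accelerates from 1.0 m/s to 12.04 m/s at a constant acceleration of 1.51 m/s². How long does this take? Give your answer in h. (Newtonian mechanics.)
t = (v - v₀)/a (with unit conversion) = 0.002031 h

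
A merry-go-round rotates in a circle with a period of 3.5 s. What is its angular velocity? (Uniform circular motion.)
ω = 2π/T = 2π/3.5 = 1.7952 rad/s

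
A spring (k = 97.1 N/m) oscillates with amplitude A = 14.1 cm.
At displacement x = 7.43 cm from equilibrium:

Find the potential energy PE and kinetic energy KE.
E_total = ½kA² = ½×97.1×(0.141)² = 0.9652 J
PE = ½kx² = ½×97.1×(0.0743)² = 0.268 J
KE = E_total − PE = 0.6972 J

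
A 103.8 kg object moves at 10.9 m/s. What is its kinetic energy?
KE = ½mv² = ½×103.8×10.9² = 6166.239 J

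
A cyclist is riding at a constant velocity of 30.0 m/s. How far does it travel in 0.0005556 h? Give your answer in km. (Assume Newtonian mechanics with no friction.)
d = vt (with unit conversion) = 0.06 km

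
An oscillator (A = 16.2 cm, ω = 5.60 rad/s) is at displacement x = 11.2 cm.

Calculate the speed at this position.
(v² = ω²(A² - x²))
v = ω√(A² − x²) = 5.6×√(0.162² − 0.112²) = 0.6555 m/s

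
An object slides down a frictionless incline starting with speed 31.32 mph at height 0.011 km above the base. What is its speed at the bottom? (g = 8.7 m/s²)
½mv₀² + mgh = ½mv² → v = √(v₀² + 2gh) = √(14² + 2×8.7×11) = 19.68 m/s = 44.03 mph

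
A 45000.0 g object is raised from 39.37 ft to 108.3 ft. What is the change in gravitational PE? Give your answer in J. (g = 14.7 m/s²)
ΔPE = mg(h₂ − h₁) = 45 kg × 14.7 m/s² × (33.01 − 12) m = 1.39e+04 J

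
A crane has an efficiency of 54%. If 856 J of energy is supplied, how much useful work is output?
W_out = η × W_in = 0.54 × 856 = 462.24 J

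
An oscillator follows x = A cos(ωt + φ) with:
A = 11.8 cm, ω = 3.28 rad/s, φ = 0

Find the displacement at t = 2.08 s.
x = A cos(ωt + φ) = 11.8×cos(3.28×2.08 + 0) = 10.13 cm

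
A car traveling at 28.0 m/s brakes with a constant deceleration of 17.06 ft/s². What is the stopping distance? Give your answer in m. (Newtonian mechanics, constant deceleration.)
d = v₀² / (2a) (with unit conversion) = 75.39 m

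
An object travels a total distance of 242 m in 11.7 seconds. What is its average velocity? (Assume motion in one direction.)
v_avg = Δd / Δt = 242 / 11.7 = 20.68 m/s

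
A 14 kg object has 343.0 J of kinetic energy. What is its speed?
KE = ½mv² → v = √(2KE/m) = √(2×343.0/14) = 7.0 m/s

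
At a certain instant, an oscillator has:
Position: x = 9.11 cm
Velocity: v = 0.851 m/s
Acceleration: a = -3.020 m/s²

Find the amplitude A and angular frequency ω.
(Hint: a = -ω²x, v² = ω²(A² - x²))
a = −ω²x → ω = √(|a|/x) = √(3.02/0.0911) = 5.758 rad/s
v² = ω²(A² − x²) → A = √(x² + v²/ω²) = √(0.0911² + 0.851²/5.758²) = 0.1736 m = 17.36 cm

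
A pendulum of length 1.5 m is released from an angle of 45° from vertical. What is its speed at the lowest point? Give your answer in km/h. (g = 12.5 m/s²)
h = L(1 − cosθ) = 1.5×(1 − cos45°) = 0.4393 m
v = √(2gh) = √(2×12.5×0.4393) = 3.314 m/s = 11.93 km/h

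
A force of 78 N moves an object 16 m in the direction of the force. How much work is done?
W = Fd = 78×16 = 1248.0 J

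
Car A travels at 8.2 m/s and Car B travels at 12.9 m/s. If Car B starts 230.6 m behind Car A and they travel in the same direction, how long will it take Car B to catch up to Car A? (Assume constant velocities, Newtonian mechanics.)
Relative speed: v_rel = 12.9 - 8.2 = 4.7 m/s
Time to catch: t = d₀/v_rel = 230.6/4.7 = 49.06 s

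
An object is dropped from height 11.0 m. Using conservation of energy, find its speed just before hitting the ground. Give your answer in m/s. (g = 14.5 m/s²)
mgh = ½mv² → v = √(2gh) = √(2×14.5×11) = 17.86 m/s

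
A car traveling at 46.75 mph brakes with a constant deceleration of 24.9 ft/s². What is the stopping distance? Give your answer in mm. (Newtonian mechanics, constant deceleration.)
d = v₀² / (2a) (with unit conversion) = 28770.0 mm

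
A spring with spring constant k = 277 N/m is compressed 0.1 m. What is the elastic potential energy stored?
PE = ½kx² = ½×277×0.1² = 1.385 J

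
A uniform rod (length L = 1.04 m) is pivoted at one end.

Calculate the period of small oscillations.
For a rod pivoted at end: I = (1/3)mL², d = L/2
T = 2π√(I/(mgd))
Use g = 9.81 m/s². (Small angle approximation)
I/m = (1/3)L² = 0.3605 m²; d = L/2 = 0.52 m
T = 2π√(I/(mgd)) = 2π√(0.3605/(9.81×0.52)) = 1.67 s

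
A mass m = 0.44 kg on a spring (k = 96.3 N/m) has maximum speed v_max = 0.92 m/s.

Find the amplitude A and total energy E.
½mv²_max = ½kA² → A = v_max√(m/k) = 0.92×√(0.44/96.3) = 0.06219 m = 6.219 cm
E = ½mv²_max = ½×0.44×0.92² = 0.1862 J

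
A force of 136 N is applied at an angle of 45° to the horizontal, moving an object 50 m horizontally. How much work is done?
W = Fd cosθ = 136×50×cos(45°) = 4808.3 J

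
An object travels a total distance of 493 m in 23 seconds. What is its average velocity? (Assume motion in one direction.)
v_avg = Δd / Δt = 493 / 23 = 21.43 m/s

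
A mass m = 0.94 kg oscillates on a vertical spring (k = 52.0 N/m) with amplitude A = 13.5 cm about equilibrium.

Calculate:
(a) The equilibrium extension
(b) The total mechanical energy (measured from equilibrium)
x_eq = mg/k = 0.94×9.81/52.0 = 0.1773 m = 17.73 cm
E = ½kA² = ½×52.0×(0.135)² = 0.4739 J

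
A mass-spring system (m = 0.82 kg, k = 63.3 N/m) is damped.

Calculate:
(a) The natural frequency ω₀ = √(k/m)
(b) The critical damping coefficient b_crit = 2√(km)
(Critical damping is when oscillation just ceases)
ω₀ = √(k/m) = √(63.3/0.82) = 8.786 rad/s
b_crit = 2√(km) = 2√(63.3×0.82) = 14.41 kg/s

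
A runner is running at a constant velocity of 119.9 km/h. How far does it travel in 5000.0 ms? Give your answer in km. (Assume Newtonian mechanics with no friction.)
d = vt (with unit conversion) = 0.1665 km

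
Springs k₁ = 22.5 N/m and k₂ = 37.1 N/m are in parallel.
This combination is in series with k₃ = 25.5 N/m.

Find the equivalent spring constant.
k₁₂ = k₁ + k₂ = 59.6 N/m (parallel)
1/k_eq = 1/k₁₂ + 1/k₃ → k_eq = 17.86 N/m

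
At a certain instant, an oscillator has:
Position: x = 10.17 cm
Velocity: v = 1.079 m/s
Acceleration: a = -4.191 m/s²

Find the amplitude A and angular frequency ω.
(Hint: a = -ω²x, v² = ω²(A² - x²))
a = −ω²x → ω = √(|a|/x) = √(4.191/0.1017) = 6.419 rad/s
v² = ω²(A² − x²) → A = √(x² + v²/ω²) = √(0.1017² + 1.079²/6.419²) = 0.1965 m = 19.65 cm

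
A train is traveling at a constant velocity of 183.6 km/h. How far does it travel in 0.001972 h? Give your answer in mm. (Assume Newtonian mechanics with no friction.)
d = vt (with unit conversion) = 362100.0 mm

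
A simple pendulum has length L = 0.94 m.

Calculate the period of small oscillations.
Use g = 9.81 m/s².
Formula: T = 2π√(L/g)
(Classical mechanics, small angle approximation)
T = 2π√(L/g) = 2π√(0.94/9.81) = 1.945 s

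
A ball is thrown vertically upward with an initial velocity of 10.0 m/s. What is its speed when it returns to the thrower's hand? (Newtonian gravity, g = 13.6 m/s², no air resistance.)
By conservation of energy, the ball returns at the same speed = 10.0 m/s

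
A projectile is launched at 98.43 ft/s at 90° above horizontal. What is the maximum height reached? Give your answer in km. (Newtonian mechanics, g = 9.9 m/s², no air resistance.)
H = v₀²sin²(θ)/(2g) (with unit conversion) = 0.04546 km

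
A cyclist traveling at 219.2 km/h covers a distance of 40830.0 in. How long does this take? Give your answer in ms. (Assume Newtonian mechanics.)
t = d/v (with unit conversion) = 17030.0 ms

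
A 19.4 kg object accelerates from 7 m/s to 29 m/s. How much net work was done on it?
W_net = ΔKE = ½m(v₂² − v₁²) = ½×19.4×(29² − 7²) = 7682.4 J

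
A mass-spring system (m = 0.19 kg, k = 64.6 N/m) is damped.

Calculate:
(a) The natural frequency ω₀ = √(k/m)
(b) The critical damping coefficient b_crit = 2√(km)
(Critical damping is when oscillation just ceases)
ω₀ = √(k/m) = √(64.6/0.19) = 18.44 rad/s
b_crit = 2√(km) = 2√(64.6×0.19) = 7.007 kg/s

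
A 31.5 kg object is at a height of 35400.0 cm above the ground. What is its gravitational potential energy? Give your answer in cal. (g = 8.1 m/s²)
PE = mgh = 31.5 kg × 8.1 m/s² × 354 m = 9.032e+04 J = 21590.0 cal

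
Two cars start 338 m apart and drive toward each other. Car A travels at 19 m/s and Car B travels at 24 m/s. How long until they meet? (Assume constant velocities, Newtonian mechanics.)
Combined speed: v_combined = 19 + 24 = 43 m/s
Time to meet: t = d/43 = 338/43 = 7.86 s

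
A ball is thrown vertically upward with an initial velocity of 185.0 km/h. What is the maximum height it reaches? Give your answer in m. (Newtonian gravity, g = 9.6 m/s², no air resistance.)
h_max = v₀²/(2g) (with unit conversion) = 137.5 m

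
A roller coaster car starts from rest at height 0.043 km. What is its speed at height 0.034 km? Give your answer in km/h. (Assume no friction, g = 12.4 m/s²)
mgh₁ = ½mv₂² + mgh₂ → v₂ = √(2g(h₁−h₂)) = √(2×12.4×(43−34)) = 14.94 m/s = 53.78 km/h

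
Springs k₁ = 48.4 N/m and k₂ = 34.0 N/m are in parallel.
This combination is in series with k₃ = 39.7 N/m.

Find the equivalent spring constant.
k₁₂ = k₁ + k₂ = 82.4 N/m (parallel)
1/k_eq = 1/k₁₂ + 1/k₃ → k_eq = 26.79 N/m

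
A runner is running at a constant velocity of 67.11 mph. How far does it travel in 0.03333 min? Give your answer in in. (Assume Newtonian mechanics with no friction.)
d = vt (with unit conversion) = 2362.0 in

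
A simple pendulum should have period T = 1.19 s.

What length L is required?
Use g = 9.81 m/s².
T = 2π√(L/g) → L = g(T/2π)² = 9.81×(1.19/2π)² = 0.3519 m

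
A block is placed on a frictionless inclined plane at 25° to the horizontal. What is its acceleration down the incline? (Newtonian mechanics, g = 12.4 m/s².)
a = g sin(θ) = 12.4 × sin(25°) = 12.4 × 0.4226 = 5.24 m/s²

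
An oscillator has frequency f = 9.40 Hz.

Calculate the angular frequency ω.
ω = 2πf = 2π×9.4 = 59.06 rad/s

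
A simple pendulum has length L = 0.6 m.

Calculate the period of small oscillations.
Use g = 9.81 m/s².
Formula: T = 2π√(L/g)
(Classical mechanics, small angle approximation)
T = 2π√(L/g) = 2π√(0.6/9.81) = 1.554 s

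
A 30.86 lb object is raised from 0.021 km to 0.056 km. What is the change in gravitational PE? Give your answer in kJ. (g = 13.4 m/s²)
ΔPE = mg(h₂ − h₁) = 14 kg × 13.4 m/s² × (56 − 21) m = 6565 J = 6.565 kJ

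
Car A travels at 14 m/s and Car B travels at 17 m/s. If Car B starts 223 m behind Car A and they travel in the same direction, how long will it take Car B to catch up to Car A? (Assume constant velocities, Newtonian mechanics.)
Relative speed: v_rel = 17 - 14 = 3 m/s
Time to catch: t = d₀/v_rel = 223/3 = 74.33 s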